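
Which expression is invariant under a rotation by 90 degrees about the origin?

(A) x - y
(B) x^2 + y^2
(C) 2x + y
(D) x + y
B

A rotation by 90 degrees sends (x, y) to (-y, x).
Substitute the transformed coordinates into each option and compare with the original:
(A) x - y  ->  (-y) - (x) = -x - y   [differs from x - y: not invariant]
(B) x^2 + y^2  ->  (-y)^2 + (x)^2 = x^2 + y^2   [equals x^2 + y^2: invariant]
(C) 2x + y  ->  2(-y) + (x) = x - 2y   [differs from 2x + y: not invariant]
(D) x + y  ->  (-y) + (x) = x - y   [differs from x + y: not invariant]

Only option (B), x^2 + y^2, is unchanged by the transformation.
Geometrically, x^2 + y^2 is the squared distance from the origin, which every rotation about the origin preserves.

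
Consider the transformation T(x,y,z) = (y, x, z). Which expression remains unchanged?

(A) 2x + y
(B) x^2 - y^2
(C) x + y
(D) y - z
C

Apply T(x,y,z) = (y, x, z) to each option, i.e. replace (x, y, z) by the transformed coordinates.
Substitute the transformed coordinates into each option and compare with the original:
(A) 2x + y  ->  2(y) + (x) = x + 2y   [differs from 2x + y: not invariant]
(B) x^2 - y^2  ->  (y)^2 - (x)^2 = -x^2 + y^2   [differs from x^2 - y^2: not invariant]
(C) x + y  ->  (y) + (x) = x + y   [equals x + y: invariant]
(D) y - z  ->  (x) - (z) = x - z   [differs from y - z: not invariant]

Only option (C), x + y, is unchanged by the transformation.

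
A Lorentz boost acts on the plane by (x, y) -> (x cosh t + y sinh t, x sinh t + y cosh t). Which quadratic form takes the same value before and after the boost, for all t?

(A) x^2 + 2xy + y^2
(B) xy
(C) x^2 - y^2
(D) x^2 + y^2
C

Write x' = x cosh t + y sinh t, y' = x sinh t + y cosh t and substitute into each option:
(A) x^2 + 2xy + y^2: (x' + y')^2 with x' + y' = (x + y)(cosh t + sinh t) = (x + y)e^t, so it becomes (x + y)^2 e^(2t)   [not invariant for t != 0]
(B) xy: (x cosh t + y sinh t)(x sinh t + y cosh t) = xy(cosh^2 t + sinh^2 t) + (x^2 + y^2) sinh t cosh t = xy cosh 2t + (x^2 + y^2)(sinh 2t)/2   [not invariant for t != 0]
(C) x^2 - y^2: (x cosh t + y sinh t)^2 - (x sinh t + y cosh t)^2 = x^2(cosh^2 t - sinh^2 t) + 2xy(cosh t sinh t - sinh t cosh t) + y^2(sinh^2 t - cosh^2 t) = x^2 - y^2   [invariant, using cosh^2 t - sinh^2 t = 1]
(D) x^2 + y^2: (x cosh t + y sinh t)^2 + (x sinh t + y cosh t)^2 = (x^2 + y^2)(cosh^2 t + sinh^2 t) + 4xy sinh t cosh t = (x^2 + y^2) cosh 2t + 2xy sinh 2t   [not invariant for t != 0]

Only (C) x^2 - y^2 is unchanged; it is the Minkowski form preserved by Lorentz boosts, just as x^2 + y^2 is preserved by ordinary rotations.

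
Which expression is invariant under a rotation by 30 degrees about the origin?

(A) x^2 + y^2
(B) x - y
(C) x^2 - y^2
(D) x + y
A

A rotation by 30 degrees sends (x, y) to (sqrt(3)x/2 - y/2, x/2 + sqrt(3)y/2).
Substitute the transformed coordinates into each option and compare with the original:
(A) x^2 + y^2  ->  (sqrt(3)x/2 - y/2)^2 + (x/2 + sqrt(3)y/2)^2 = x^2 + y^2   [equals x^2 + y^2: invariant]
(B) x - y  ->  (sqrt(3)x/2 - y/2) - (x/2 + sqrt(3)y/2) = -x/2 + sqrt(3)x/2 - sqrt(3)y/2 - y/2   [differs from x - y: not invariant]
(C) x^2 - y^2  ->  (sqrt(3)x/2 - y/2)^2 - (x/2 + sqrt(3)y/2)^2 = x^2/2 - sqrt(3)xy - y^2/2   [differs from x^2 - y^2: not invariant]
(D) x + y  ->  (sqrt(3)x/2 - y/2) + (x/2 + sqrt(3)y/2) = x/2 + sqrt(3)x/2 - y/2 + sqrt(3)y/2   [differs from x + y: not invariant]

Only option (A), x^2 + y^2, is unchanged by the transformation.
Geometrically, x^2 + y^2 is the squared distance from the origin, which every rotation about the origin preserves.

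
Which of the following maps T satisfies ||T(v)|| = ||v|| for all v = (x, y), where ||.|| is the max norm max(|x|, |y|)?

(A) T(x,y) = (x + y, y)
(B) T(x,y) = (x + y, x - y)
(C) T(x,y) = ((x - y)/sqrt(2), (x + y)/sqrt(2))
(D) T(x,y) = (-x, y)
D

A transformation preserves a norm if ||T(v)|| = ||v|| for every v; a single vector where the norm changes rules an option out.

(A) T(x,y) = (x + y, y): v = (1, 1) has norm max(|1|, |1|) = 1, but T(v) = (2, 1) has norm 2 -- not preserved.
(B) T(x,y) = (x + y, x - y): v = (1, 1) has norm max(|1|, |1|) = 1, but T(v) = (2, 0) has norm 2 -- not preserved.
(C) T(x,y) = ((x - y)/sqrt(2), (x + y)/sqrt(2)): v = (1, 0) has norm max(|1|, |0|) = 1, but T(v) = (sqrt(2)/2, sqrt(2)/2) has norm sqrt(2)/2 -- not preserved.
(D) T(x,y) = (-x, y): preserves the norm -- it only permutes the coordinates and/or flips signs, which leaves max(|x|, |y|) unchanged.

Therefore the answer is (D).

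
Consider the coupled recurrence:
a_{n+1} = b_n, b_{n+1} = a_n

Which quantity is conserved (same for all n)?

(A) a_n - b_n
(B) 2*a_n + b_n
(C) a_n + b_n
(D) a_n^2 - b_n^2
C

Replace a_n by a_{n+1} = b_n and b_n by b_{n+1} = a_n in each option and simplify:
(A) a_n - b_n  ->  (b_n) - (a_n) = -a_n + b_n   [not conserved]
(B) 2*a_n + b_n  ->  2*(b_n) + (a_n) = a_n + 2*b_n   [not conserved]
(C) a_n + b_n  ->  (b_n) + (a_n) = a_n + b_n   [conserved]
(D) a_n^2 - b_n^2  ->  (b_n)^2 - (a_n)^2 = -a_n^2 + b_n^2   [not conserved]

Only (C) a_n + b_n returns to itself after one step, so it is the conserved quantity.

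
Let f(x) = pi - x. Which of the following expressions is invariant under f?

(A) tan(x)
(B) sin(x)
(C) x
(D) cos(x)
B

For f(x) = pi - x:
sin(pi - x) = sin(x), so sine is invariant under this transformation.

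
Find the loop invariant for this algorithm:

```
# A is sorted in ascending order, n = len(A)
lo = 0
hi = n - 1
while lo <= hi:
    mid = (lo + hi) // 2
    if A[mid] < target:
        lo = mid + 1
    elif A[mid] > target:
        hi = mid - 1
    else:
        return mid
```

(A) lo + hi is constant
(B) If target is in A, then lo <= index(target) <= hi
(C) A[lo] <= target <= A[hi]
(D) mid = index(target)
B

A loop invariant must hold before the first iteration and be re-established by every execution of the body.

(B) If target is in A, then lo <= index(target) <= hi: Before the loop [lo, hi] = [0, n-1] covers every index. When A[mid] < target, sortedness puts target strictly to the right of mid, so setting lo = mid + 1 keeps index(target) in [lo, hi]; symmetrically for hi = mid - 1. Hence 'if target is in A then lo <= index(target) <= hi' holds after every iteration, and when lo > hi it proves target is absent.

The other options fail:
(A) lo + hi is constant: each iteration moves exactly one of lo, hi, so lo + hi changes (e.g. 0 + (n-1) becomes (mid+1) + (n-1)).
(C) A[lo] <= target <= A[hi]: fails when target is not in A (e.g. target < A[0] already violates it before the loop), so it is not maintained in general.
(D) mid = index(target): mid is just the current probe; it equals index(target) only on the iteration that returns.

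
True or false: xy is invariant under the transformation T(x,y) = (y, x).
True

Substitute T(x,y) = (y, x) into the expression and compare with the original.

Original: xy
After applying T: (y)(x) = xy

This is identical to the original xy, so the expression is invariant.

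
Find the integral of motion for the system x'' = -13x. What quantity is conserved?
E = (x')^2 + 13x^2

Multiply the equation by x':
x' * x'' = -13x * x'
The left side is d/dt[(x')^2/2] and the right side is d/dt[-13x^2/2], so
d/dt[(x')^2/2 + 13x^2/2] = 0, i.e. (x')^2/2 + 13x^2/2 = constant.
Multiplying by 2, the integral of motion is E = (x')^2 + 13x^2.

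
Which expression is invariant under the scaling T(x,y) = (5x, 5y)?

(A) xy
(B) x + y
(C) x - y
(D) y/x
D

Under the uniform scaling T(x,y) = (5x, 5y):
Substitute the transformed coordinates into each option and compare with the original:
(A) xy  ->  (5x)(5y) = 25xy   [differs from xy: not invariant]
(B) x + y  ->  (5x) + (5y) = 5x + 5y   [differs from x + y: not invariant]
(C) x - y  ->  (5x) - (5y) = 5x - 5y   [differs from x - y: not invariant]
(D) y/x  ->  (5y)/(5x) = y/x   [equals y/x: invariant]

Only option (D), y/x, is unchanged by the transformation.
The common factor 5 cancels in a ratio of coordinates, while sums, products and sums of squares pick up factors of 5 or 25.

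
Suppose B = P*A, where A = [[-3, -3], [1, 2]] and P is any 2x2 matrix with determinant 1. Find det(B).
-3

By the multiplicative property of determinants, det(B) = det(P*A) = det(P) * det(A) = det(A),
so the determinant is invariant under multiplication by any determinant-1 matrix; we just need det(A).

det(A) = (-3)(2) - (-3)(1) = -6 - (-3) = -3

Therefore det(B) = 1 * (-3) = -3.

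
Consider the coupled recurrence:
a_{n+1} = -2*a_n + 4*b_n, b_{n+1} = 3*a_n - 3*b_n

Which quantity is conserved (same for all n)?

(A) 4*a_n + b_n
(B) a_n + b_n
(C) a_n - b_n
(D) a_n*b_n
B

Replace a_n by a_{n+1} = -2*a_n + 4*b_n and b_n by b_{n+1} = 3*a_n - 3*b_n in each option and simplify:
(A) 4*a_n + b_n  ->  4*(-2*a_n + 4*b_n) + (3*a_n - 3*b_n) = -5*a_n + 13*b_n   [not conserved]
(B) a_n + b_n  ->  (-2*a_n + 4*b_n) + (3*a_n - 3*b_n) = a_n + b_n   [conserved]
(C) a_n - b_n  ->  (-2*a_n + 4*b_n) - (3*a_n - 3*b_n) = -5*a_n + 7*b_n   [not conserved]
(D) a_n*b_n  ->  (-2*a_n + 4*b_n)*(3*a_n - 3*b_n) = -6*a_n^2 + 18*a_n*b_n - 12*b_n^2   [not conserved]

Only (B) a_n + b_n returns to itself after one step, so it is the conserved quantity.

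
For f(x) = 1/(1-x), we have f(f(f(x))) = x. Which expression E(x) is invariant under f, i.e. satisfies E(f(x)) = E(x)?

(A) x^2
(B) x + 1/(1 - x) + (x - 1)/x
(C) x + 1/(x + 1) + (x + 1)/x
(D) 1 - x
B

Replace x by f(x) = 1/(1 - x) in each option and simplify. As a quick numerical cross-check, also compare E(3) with E(f(3)) = E(-1/2).

(A) x^2  ->  (1/(1 - x))^2 = (x - 1)^(-2); check: E(3) = 9 but E(-1/2) = 1/4.   [not invariant]
(B) x + 1/(1 - x) + (x - 1)/x  ->  (1/(1 - x)) + 1/(1 - (1/(1 - x))) + ((1/(1 - x)) - 1)/(1/(1 - x)), which simplifies back to x + 1/(1 - x) + (x - 1)/x; check: E(3) = 19/6, E(-1/2) = 19/6.   [invariant]
(C) x + 1/(x + 1) + (x + 1)/x  ->  (1/(1 - x)) + 1/((1/(1 - x)) + 1) + ((1/(1 - x)) + 1)/(1/(1 - x)) = (-x^3 + 6x^2 - 11x + 7)/(x^2 - 3x + 2); check: E(3) = 55/12 but E(-1/2) = 1/2.   [not invariant]
(D) 1 - x  ->  1 - (1/(1 - x)) = x/(x - 1); check: E(3) = -2 but E(-1/2) = 3/2.   [not invariant]

Only (B) is unchanged. Indeed f(f(x)) = 1/(1 - 1/(1-x)) = (1-x)/(-x) = (x-1)/x, so E(x) = x + f(x) + f(f(x)) is the sum over the whole 3-cycle; applying f just permutes the three terms cyclically (x -> f(x) -> f(f(x)) -> x), leaving the sum unchanged.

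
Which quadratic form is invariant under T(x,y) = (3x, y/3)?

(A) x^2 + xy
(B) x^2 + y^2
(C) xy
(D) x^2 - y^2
C

T multiplies x by 3 and divides y by 3.
Substitute the transformed coordinates into each option and compare with the original:
(A) x^2 + xy  ->  (3x)^2 + (3x)(y/3) = 9x^2 + xy   [differs from x^2 + xy: not invariant]
(B) x^2 + y^2  ->  (3x)^2 + (y/3)^2 = 9x^2 + y^2/9   [differs from x^2 + y^2: not invariant]
(C) xy  ->  (3x)(y/3) = xy   [equals xy: invariant]
(D) x^2 - y^2  ->  (3x)^2 - (y/3)^2 = 9x^2 - y^2/9   [differs from x^2 - y^2: not invariant]

Only option (C), xy, is unchanged by the transformation.
The factors 3 and 1/3 cancel only in the pure product xy.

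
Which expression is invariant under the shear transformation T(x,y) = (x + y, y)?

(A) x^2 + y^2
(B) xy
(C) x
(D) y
D

Under the shear T(x,y) = (x + y, y):
Substitute the transformed coordinates into each option and compare with the original:
(A) x^2 + y^2  ->  (x + y)^2 + (y)^2 = x^2 + 2xy + 2y^2   [differs from x^2 + y^2: not invariant]
(B) xy  ->  (x + y)(y) = xy + y^2   [differs from xy: not invariant]
(C) x  ->  (x + y) = x + y   [differs from x: not invariant]
(D) y  ->  (y) = y   [equals y: invariant]

Only option (D), y, is unchanged by the transformation.
A horizontal shear moves points parallel to the x-axis, so the y-coordinate (and any function of y alone) is unchanged.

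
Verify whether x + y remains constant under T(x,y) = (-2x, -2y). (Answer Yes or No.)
No

Substitute T(x,y) = (-2x, -2y) into the expression and compare with the original.

Original: x + y
After applying T: (-2x) + (-2y) = -2x - 2y

This differs from the original x + y (difference: -3x - 3y), so the expression is NOT invariant.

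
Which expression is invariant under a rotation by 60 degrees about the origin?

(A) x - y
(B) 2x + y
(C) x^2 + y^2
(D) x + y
C

A rotation by 60 degrees sends (x, y) to (x/2 - sqrt(3)y/2, sqrt(3)x/2 + y/2).
Substitute the transformed coordinates into each option and compare with the original:
(A) x - y  ->  (x/2 - sqrt(3)y/2) - (sqrt(3)x/2 + y/2) = -sqrt(3)x/2 + x/2 - sqrt(3)y/2 - y/2   [differs from x - y: not invariant]
(B) 2x + y  ->  2(x/2 - sqrt(3)y/2) + (sqrt(3)x/2 + y/2) = sqrt(3)x/2 + x - sqrt(3)y + y/2   [differs from 2x + y: not invariant]
(C) x^2 + y^2  ->  (x/2 - sqrt(3)y/2)^2 + (sqrt(3)x/2 + y/2)^2 = x^2 + y^2   [equals x^2 + y^2: invariant]
(D) x + y  ->  (x/2 - sqrt(3)y/2) + (sqrt(3)x/2 + y/2) = x/2 + sqrt(3)x/2 - sqrt(3)y/2 + y/2   [differs from x + y: not invariant]

Only option (C), x^2 + y^2, is unchanged by the transformation.
Geometrically, x^2 + y^2 is the squared distance from the origin, which every rotation about the origin preserves.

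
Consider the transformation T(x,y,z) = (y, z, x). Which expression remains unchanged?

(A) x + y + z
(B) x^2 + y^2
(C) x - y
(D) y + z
A

Apply T(x,y,z) = (y, z, x) to each option, i.e. replace (x, y, z) by the transformed coordinates.
Substitute the transformed coordinates into each option and compare with the original:
(A) x + y + z  ->  (y) + (z) + (x) = x + y + z   [equals x + y + z: invariant]
(B) x^2 + y^2  ->  (y)^2 + (z)^2 = y^2 + z^2   [differs from x^2 + y^2: not invariant]
(C) x - y  ->  (y) - (z) = y - z   [differs from x - y: not invariant]
(D) y + z  ->  (z) + (x) = x + z   [differs from y + z: not invariant]

Only option (A), x + y + z, is unchanged by the transformation.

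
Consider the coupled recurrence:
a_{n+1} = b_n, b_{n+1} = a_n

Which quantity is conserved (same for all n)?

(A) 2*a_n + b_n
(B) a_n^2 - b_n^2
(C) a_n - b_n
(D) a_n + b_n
D

Replace a_n by a_{n+1} = b_n and b_n by b_{n+1} = a_n in each option and simplify:
(A) 2*a_n + b_n  ->  2*(b_n) + (a_n) = a_n + 2*b_n   [not conserved]
(B) a_n^2 - b_n^2  ->  (b_n)^2 - (a_n)^2 = -a_n^2 + b_n^2   [not conserved]
(C) a_n - b_n  ->  (b_n) - (a_n) = -a_n + b_n   [not conserved]
(D) a_n + b_n  ->  (b_n) + (a_n) = a_n + b_n   [conserved]

Only (D) a_n + b_n returns to itself after one step, so it is the conserved quantity.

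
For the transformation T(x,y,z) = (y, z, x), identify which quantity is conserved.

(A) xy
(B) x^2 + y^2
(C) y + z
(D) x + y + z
D

Apply T(x,y,z) = (y, z, x) to each option, i.e. replace (x, y, z) by the transformed coordinates.
Substitute the transformed coordinates into each option and compare with the original:
(A) xy  ->  (y)(z) = yz   [differs from xy: not invariant]
(B) x^2 + y^2  ->  (y)^2 + (z)^2 = y^2 + z^2   [differs from x^2 + y^2: not invariant]
(C) y + z  ->  (z) + (x) = x + z   [differs from y + z: not invariant]
(D) x + y + z  ->  (y) + (z) + (x) = x + y + z   [equals x + y + z: invariant]

Only option (D), x + y + z, is unchanged by the transformation.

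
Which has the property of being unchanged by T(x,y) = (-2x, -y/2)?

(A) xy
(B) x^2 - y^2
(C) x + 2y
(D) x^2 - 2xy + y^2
A

An expression E(x,y) is invariant under T if E(T(x,y)) = E(x,y). Here T(x,y) = (-2x, -y/2).
Substitute the transformed coordinates into each option and compare with the original:
(A) xy  ->  (-2x)(-y/2) = xy   [equals xy: invariant]
(B) x^2 - y^2  ->  (-2x)^2 - (-y/2)^2 = 4x^2 - y^2/4   [differs from x^2 - y^2: not invariant]
(C) x + 2y  ->  (-2x) + 2(-y/2) = -2x - y   [differs from x + 2y: not invariant]
(D) x^2 - 2xy + y^2  ->  (-2x)^2 - 2(-2x)(-y/2) + (-y/2)^2 = 4x^2 - 2xy + y^2/4   [differs from x^2 - 2xy + y^2: not invariant]

Only option (A), xy, is unchanged by the transformation.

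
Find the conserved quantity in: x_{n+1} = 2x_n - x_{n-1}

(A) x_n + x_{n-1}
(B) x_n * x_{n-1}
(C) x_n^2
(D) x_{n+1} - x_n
D

For the recurrence x_{n+1} = 2x_n - x_{n-1}:

If x_{n+1} = 2x_n - x_{n-1}, then:
x_{n+1} - x_n = x_n - x_{n-1}
The first difference is constant throughout the sequence.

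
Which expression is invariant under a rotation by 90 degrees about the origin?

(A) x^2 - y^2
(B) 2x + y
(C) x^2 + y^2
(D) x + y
C

A rotation by 90 degrees sends (x, y) to (-y, x).
Substitute the transformed coordinates into each option and compare with the original:
(A) x^2 - y^2  ->  (-y)^2 - (x)^2 = -x^2 + y^2   [differs from x^2 - y^2: not invariant]
(B) 2x + y  ->  2(-y) + (x) = x - 2y   [differs from 2x + y: not invariant]
(C) x^2 + y^2  ->  (-y)^2 + (x)^2 = x^2 + y^2   [equals x^2 + y^2: invariant]
(D) x + y  ->  (-y) + (x) = x - y   [differs from x + y: not invariant]

Only option (C), x^2 + y^2, is unchanged by the transformation.
Geometrically, x^2 + y^2 is the squared distance from the origin, which every rotation about the origin preserves.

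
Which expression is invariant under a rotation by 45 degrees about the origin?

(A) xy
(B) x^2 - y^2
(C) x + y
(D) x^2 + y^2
D

A rotation by 45 degrees sends (x, y) to (sqrt(2)x/2 - sqrt(2)y/2, sqrt(2)x/2 + sqrt(2)y/2).
Substitute the transformed coordinates into each option and compare with the original:
(A) xy  ->  (sqrt(2)x/2 - sqrt(2)y/2)(sqrt(2)x/2 + sqrt(2)y/2) = x^2/2 - y^2/2   [differs from xy: not invariant]
(B) x^2 - y^2  ->  (sqrt(2)x/2 - sqrt(2)y/2)^2 - (sqrt(2)x/2 + sqrt(2)y/2)^2 = -2xy   [differs from x^2 - y^2: not invariant]
(C) x + y  ->  (sqrt(2)x/2 - sqrt(2)y/2) + (sqrt(2)x/2 + sqrt(2)y/2) = sqrt(2)x   [differs from x + y: not invariant]
(D) x^2 + y^2  ->  (sqrt(2)x/2 - sqrt(2)y/2)^2 + (sqrt(2)x/2 + sqrt(2)y/2)^2 = x^2 + y^2   [equals x^2 + y^2: invariant]

Only option (D), x^2 + y^2, is unchanged by the transformation.
Geometrically, x^2 + y^2 is the squared distance from the origin, which every rotation about the origin preserves.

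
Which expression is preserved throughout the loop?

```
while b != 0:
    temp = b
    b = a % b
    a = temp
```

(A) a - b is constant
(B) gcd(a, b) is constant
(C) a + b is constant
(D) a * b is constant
B

A loop invariant must hold before the first iteration and be re-established by every execution of the body.

(B) gcd(a, b) is constant: One iteration replaces (a, b) by (b, a mod b). Since a mod b = a - q*b for an integer q, any common divisor of a and b divides b and a mod b, and conversely; hence gcd(b, a mod b) = gcd(a, b). For instance (33, 9) -> (9, 6) keeps gcd = 3. At exit b = 0 and a = gcd of the original inputs.

The other options fail:
(A) a - b is constant: e.g. (a, b) = (33, 9) -> (9, 6): the difference goes from 24 to 3.
(C) a + b is constant: e.g. (a, b) = (33, 9) -> (9, 6): the sum goes from 42 to 15.
(D) a * b is constant: e.g. (a, b) = (33, 9) -> (9, 6): the product goes from 297 to 54.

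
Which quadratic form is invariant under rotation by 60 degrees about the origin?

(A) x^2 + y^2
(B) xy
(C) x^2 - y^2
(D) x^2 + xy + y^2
A

Rotation by 60 degrees sends (x, y) to (x/2 - sqrt(3)y/2, sqrt(3)x/2 + y/2).
Substitute the transformed coordinates into each option and compare with the original:
(A) x^2 + y^2  ->  (x/2 - sqrt(3)y/2)^2 + (sqrt(3)x/2 + y/2)^2 = x^2 + y^2   [equals x^2 + y^2: invariant]
(B) xy  ->  (x/2 - sqrt(3)y/2)(sqrt(3)x/2 + y/2) = sqrt(3)x^2/4 - xy/2 - sqrt(3)y^2/4   [differs from xy: not invariant]
(C) x^2 - y^2  ->  (x/2 - sqrt(3)y/2)^2 - (sqrt(3)x/2 + y/2)^2 = -x^2/2 - sqrt(3)xy + y^2/2   [differs from x^2 - y^2: not invariant]
(D) x^2 + xy + y^2  ->  (x/2 - sqrt(3)y/2)^2 + (x/2 - sqrt(3)y/2)(sqrt(3)x/2 + y/2) + (sqrt(3)x/2 + y/2)^2 = sqrt(3)x^2/4 + x^2 - xy/2 - sqrt(3)y^2/4 + y^2   [differs from x^2 + xy + y^2: not invariant]

Only option (A), x^2 + y^2, is unchanged by the transformation.
x^2 + y^2 is the squared distance from the origin, which rotations preserve.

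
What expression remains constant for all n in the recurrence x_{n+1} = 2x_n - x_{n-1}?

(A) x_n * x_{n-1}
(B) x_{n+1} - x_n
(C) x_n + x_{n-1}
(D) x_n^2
B

For the recurrence x_{n+1} = 2x_n - x_{n-1}:

If x_{n+1} = 2x_n - x_{n-1}, then:
x_{n+1} - x_n = x_n - x_{n-1}
The first difference is constant throughout the sequence.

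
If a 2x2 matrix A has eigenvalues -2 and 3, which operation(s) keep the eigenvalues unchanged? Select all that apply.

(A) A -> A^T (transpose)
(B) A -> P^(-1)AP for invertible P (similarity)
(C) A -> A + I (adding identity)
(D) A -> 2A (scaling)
A and B

Eigenvalues are preserved by:
1. Similarity transformations: A -> P^(-1)AP (same characteristic polynomial)
2. Transpose: A^T has the same eigenvalues as A

Eigenvalues are NOT preserved by:
- Adding identity: eigenvalues become -2+1, 3+1
- Scaling: eigenvalues become -4, 6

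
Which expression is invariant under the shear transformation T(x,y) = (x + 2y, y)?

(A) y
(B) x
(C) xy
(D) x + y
A

Under the shear T(x,y) = (x + 2y, y):
Substitute the transformed coordinates into each option and compare with the original:
(A) y  ->  (y) = y   [equals y: invariant]
(B) x  ->  (x + 2y) = x + 2y   [differs from x: not invariant]
(C) xy  ->  (x + 2y)(y) = xy + 2y^2   [differs from xy: not invariant]
(D) x + y  ->  (x + 2y) + (y) = x + 3y   [differs from x + y: not invariant]

Only option (A), y, is unchanged by the transformation.
A horizontal shear moves points parallel to the x-axis, so the y-coordinate (and any function of y alone) is unchanged.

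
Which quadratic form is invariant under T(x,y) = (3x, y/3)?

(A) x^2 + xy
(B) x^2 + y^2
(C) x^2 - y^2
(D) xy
D

T multiplies x by 3 and divides y by 3.
Substitute the transformed coordinates into each option and compare with the original:
(A) x^2 + xy  ->  (3x)^2 + (3x)(y/3) = 9x^2 + xy   [differs from x^2 + xy: not invariant]
(B) x^2 + y^2  ->  (3x)^2 + (y/3)^2 = 9x^2 + y^2/9   [differs from x^2 + y^2: not invariant]
(C) x^2 - y^2  ->  (3x)^2 - (y/3)^2 = 9x^2 - y^2/9   [differs from x^2 - y^2: not invariant]
(D) xy  ->  (3x)(y/3) = xy   [equals xy: invariant]

Only option (D), xy, is unchanged by the transformation.
The factors 3 and 1/3 cancel only in the pure product xy.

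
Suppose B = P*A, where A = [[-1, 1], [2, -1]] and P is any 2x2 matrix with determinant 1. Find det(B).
-1

By the multiplicative property of determinants, det(B) = det(P*A) = det(P) * det(A) = det(A),
so the determinant is invariant under multiplication by any determinant-1 matrix; we just need det(A).

det(A) = (-1)(-1) - (1)(2) = 1 - 2 = -1

Therefore det(B) = 1 * (-1) = -1.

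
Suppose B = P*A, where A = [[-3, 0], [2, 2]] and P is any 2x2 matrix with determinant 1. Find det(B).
-6

By the multiplicative property of determinants, det(B) = det(P*A) = det(P) * det(A) = det(A),
so the determinant is invariant under multiplication by any determinant-1 matrix; we just need det(A).

det(A) = (-3)(2) - (0)(2) = -6 - 0 = -6

Therefore det(B) = 1 * (-6) = -6.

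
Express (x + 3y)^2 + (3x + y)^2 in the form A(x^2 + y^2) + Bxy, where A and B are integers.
10(x^2 + y^2) + 12xy

Expanding: (x + 3y)^2 = x^2 + 6xy + 9y^2
(3x + y)^2 = 9x^2 + 6xy + y^2
Sum = (1+9)(x^2+y^2) + 12xy = 10(x^2 + y^2) + 12xy
This is symmetric in x and y.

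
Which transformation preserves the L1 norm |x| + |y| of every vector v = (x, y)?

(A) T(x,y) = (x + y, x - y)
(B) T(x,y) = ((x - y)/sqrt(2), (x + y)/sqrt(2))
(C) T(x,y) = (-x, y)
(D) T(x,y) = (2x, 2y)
C

A transformation preserves a norm if ||T(v)|| = ||v|| for every v; a single vector where the norm changes rules an option out.

(A) T(x,y) = (x + y, x - y): v = (1, 0) has norm |1| + |0| = 1, but T(v) = (1, 1) has norm 2 -- not preserved.
(B) T(x,y) = ((x - y)/sqrt(2), (x + y)/sqrt(2)): v = (1, 0) has norm |1| + |0| = 1, but T(v) = (sqrt(2)/2, sqrt(2)/2) has norm sqrt(2) -- not preserved.
(C) T(x,y) = (-x, y): preserves the norm -- it only permutes the coordinates and/or flips signs, which leaves |x| + |y| unchanged.
(D) T(x,y) = (2x, 2y): v = (1, 0) has norm |1| + |0| = 1, but T(v) = (2, 0) has norm 2 -- not preserved.

Therefore the answer is (C).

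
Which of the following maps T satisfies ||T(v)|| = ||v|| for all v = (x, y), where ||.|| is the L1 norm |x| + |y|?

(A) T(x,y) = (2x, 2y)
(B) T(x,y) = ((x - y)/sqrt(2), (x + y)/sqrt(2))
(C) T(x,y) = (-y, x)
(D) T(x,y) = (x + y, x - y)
C

A transformation preserves a norm if ||T(v)|| = ||v|| for every v; a single vector where the norm changes rules an option out.

(A) T(x,y) = (2x, 2y): v = (1, 0) has norm |1| + |0| = 1, but T(v) = (2, 0) has norm 2 -- not preserved.
(B) T(x,y) = ((x - y)/sqrt(2), (x + y)/sqrt(2)): v = (1, 0) has norm |1| + |0| = 1, but T(v) = (sqrt(2)/2, sqrt(2)/2) has norm sqrt(2) -- not preserved.
(C) T(x,y) = (-y, x): preserves the norm -- it only permutes the coordinates and/or flips signs, which leaves |x| + |y| unchanged.
(D) T(x,y) = (x + y, x - y): v = (1, 0) has norm |1| + |0| = 1, but T(v) = (1, 1) has norm 2 -- not preserved.

Therefore the answer is (C).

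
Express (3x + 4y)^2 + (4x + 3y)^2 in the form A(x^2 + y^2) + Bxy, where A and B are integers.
25(x^2 + y^2) + 48xy

Expanding: (3x + 4y)^2 = 9x^2 + 24xy + 16y^2
(4x + 3y)^2 = 16x^2 + 24xy + 9y^2
Sum = (9+16)(x^2+y^2) + 48xy = 25(x^2 + y^2) + 48xy
This is symmetric in x and y.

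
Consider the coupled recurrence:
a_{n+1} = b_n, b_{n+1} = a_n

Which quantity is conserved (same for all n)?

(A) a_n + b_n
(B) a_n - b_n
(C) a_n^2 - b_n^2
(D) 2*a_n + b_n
A

Replace a_n by a_{n+1} = b_n and b_n by b_{n+1} = a_n in each option and simplify:
(A) a_n + b_n  ->  (b_n) + (a_n) = a_n + b_n   [conserved]
(B) a_n - b_n  ->  (b_n) - (a_n) = -a_n + b_n   [not conserved]
(C) a_n^2 - b_n^2  ->  (b_n)^2 - (a_n)^2 = -a_n^2 + b_n^2   [not conserved]
(D) 2*a_n + b_n  ->  2*(b_n) + (a_n) = a_n + 2*b_n   [not conserved]

Only (A) a_n + b_n returns to itself after one step, so it is the conserved quantity.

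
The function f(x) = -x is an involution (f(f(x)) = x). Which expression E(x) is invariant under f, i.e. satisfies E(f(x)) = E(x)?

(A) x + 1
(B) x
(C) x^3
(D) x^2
D

Replace x by f(x) = -x in each option and simplify. As a quick numerical cross-check, also compare E(5) with E(f(5)) = E(-5).

(A) x + 1  ->  (-x) + 1 = 1 - x; check: E(5) = 6 but E(-5) = -4.   [not invariant]
(B) x  ->  (-x) = -x; check: E(5) = 5 but E(-5) = -5.   [not invariant]
(C) x^3  ->  (-x)^3 = -x^3; check: E(5) = 125 but E(-5) = -125.   [not invariant]
(D) x^2  ->  (-x)^2, which simplifies back to x^2; check: E(5) = 25, E(-5) = 25.   [invariant]

Only (D) is unchanged. E is symmetric under swapping x with f(x) = -x, which is exactly what an involution does.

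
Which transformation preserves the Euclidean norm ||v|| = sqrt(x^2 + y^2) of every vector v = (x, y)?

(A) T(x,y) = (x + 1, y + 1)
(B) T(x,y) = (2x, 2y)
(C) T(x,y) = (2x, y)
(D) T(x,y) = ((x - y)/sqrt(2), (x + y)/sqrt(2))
D

A transformation preserves a norm if ||T(v)|| = ||v|| for every v; a single vector where the norm changes rules an option out.

(A) T(x,y) = (x + 1, y + 1): v = (1, 0) has norm sqrt((1)^2 + (0)^2) = 1, but T(v) = (2, 1) has norm sqrt(5) -- not preserved.
(B) T(x,y) = (2x, 2y): v = (1, 0) has norm sqrt((1)^2 + (0)^2) = 1, but T(v) = (2, 0) has norm 2 -- not preserved.
(C) T(x,y) = (2x, y): v = (1, 0) has norm sqrt((1)^2 + (0)^2) = 1, but T(v) = (2, 0) has norm 2 -- not preserved.
(D) T(x,y) = ((x - y)/sqrt(2), (x + y)/sqrt(2)): preserves the norm -- it is an orthogonal map (a rotation/reflection), and (sqrt(2)(x - y)/2)^2 + (sqrt(2)(x + y)/2)^2 simplifies to x^2 + y^2.

Therefore the answer is (D).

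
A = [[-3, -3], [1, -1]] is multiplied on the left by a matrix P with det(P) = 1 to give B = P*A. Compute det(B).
6

By the multiplicative property of determinants, det(B) = det(P*A) = det(P) * det(A) = det(A),
so the determinant is invariant under multiplication by any determinant-1 matrix; we just need det(A).

det(A) = (-3)(-1) - (-3)(1) = 3 - (-3) = 6

Therefore det(B) = 1 * 6 = 6.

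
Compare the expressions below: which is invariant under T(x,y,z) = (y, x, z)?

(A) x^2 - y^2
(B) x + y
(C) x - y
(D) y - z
B

Apply T(x,y,z) = (y, x, z) to each option, i.e. replace (x, y, z) by the transformed coordinates.
Substitute the transformed coordinates into each option and compare with the original:
(A) x^2 - y^2  ->  (y)^2 - (x)^2 = -x^2 + y^2   [differs from x^2 - y^2: not invariant]
(B) x + y  ->  (y) + (x) = x + y   [equals x + y: invariant]
(C) x - y  ->  (y) - (x) = -x + y   [differs from x - y: not invariant]
(D) y - z  ->  (x) - (z) = x - z   [differs from y - z: not invariant]

Only option (B), x + y, is unchanged by the transformation.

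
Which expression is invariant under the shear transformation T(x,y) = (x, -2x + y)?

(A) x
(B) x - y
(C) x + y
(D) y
A

Under the shear T(x,y) = (x, -2x + y):
Substitute the transformed coordinates into each option and compare with the original:
(A) x  ->  (x) = x   [equals x: invariant]
(B) x - y  ->  (x) - (-2x + y) = 3x - y   [differs from x - y: not invariant]
(C) x + y  ->  (x) + (-2x + y) = -x + y   [differs from x + y: not invariant]
(D) y  ->  (-2x + y) = -2x + y   [differs from y: not invariant]

Only option (A), x, is unchanged by the transformation.
A vertical shear moves points parallel to the y-axis, so the x-coordinate (and any function of x alone) is unchanged.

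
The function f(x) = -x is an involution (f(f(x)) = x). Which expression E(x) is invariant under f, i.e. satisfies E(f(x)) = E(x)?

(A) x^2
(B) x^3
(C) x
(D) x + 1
A

Replace x by f(x) = -x in each option and simplify. As a quick numerical cross-check, also compare E(4) with E(f(4)) = E(-4).

(A) x^2  ->  (-x)^2, which simplifies back to x^2; check: E(4) = 16, E(-4) = 16.   [invariant]
(B) x^3  ->  (-x)^3 = -x^3; check: E(4) = 64 but E(-4) = -64.   [not invariant]
(C) x  ->  (-x) = -x; check: E(4) = 4 but E(-4) = -4.   [not invariant]
(D) x + 1  ->  (-x) + 1 = 1 - x; check: E(4) = 5 but E(-4) = -3.   [not invariant]

Only (A) is unchanged. E is symmetric under swapping x with f(x) = -x, which is exactly what an involution does.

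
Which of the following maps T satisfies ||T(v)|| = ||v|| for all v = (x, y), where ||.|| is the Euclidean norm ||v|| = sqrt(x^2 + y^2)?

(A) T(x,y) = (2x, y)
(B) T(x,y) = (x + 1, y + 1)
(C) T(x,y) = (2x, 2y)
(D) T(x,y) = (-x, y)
D

A transformation preserves a norm if ||T(v)|| = ||v|| for every v; a single vector where the norm changes rules an option out.

(A) T(x,y) = (2x, y): v = (1, 0) has norm sqrt((1)^2 + (0)^2) = 1, but T(v) = (2, 0) has norm 2 -- not preserved.
(B) T(x,y) = (x + 1, y + 1): v = (1, 0) has norm sqrt((1)^2 + (0)^2) = 1, but T(v) = (2, 1) has norm sqrt(5) -- not preserved.
(C) T(x,y) = (2x, 2y): v = (1, 0) has norm sqrt((1)^2 + (0)^2) = 1, but T(v) = (2, 0) has norm 2 -- not preserved.
(D) T(x,y) = (-x, y): preserves the norm -- it is an orthogonal map (a rotation/reflection), and (-x)^2 + (y)^2 simplifies to x^2 + y^2.

Therefore the answer is (D).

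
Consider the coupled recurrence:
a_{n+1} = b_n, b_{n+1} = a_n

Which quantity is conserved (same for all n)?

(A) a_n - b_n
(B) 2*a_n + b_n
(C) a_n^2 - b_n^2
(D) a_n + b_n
D

Replace a_n by a_{n+1} = b_n and b_n by b_{n+1} = a_n in each option and simplify:
(A) a_n - b_n  ->  (b_n) - (a_n) = -a_n + b_n   [not conserved]
(B) 2*a_n + b_n  ->  2*(b_n) + (a_n) = a_n + 2*b_n   [not conserved]
(C) a_n^2 - b_n^2  ->  (b_n)^2 - (a_n)^2 = -a_n^2 + b_n^2   [not conserved]
(D) a_n + b_n  ->  (b_n) + (a_n) = a_n + b_n   [conserved]

Only (D) a_n + b_n returns to itself after one step, so it is the conserved quantity.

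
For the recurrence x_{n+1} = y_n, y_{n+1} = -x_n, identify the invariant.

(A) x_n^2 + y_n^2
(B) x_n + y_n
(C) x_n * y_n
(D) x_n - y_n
A

For the recurrence x_{n+1} = y_n, y_{n+1} = -x_n:

x_{n+1}^2 + y_{n+1}^2 = y_n^2 + (-x_n)^2 = x_n^2 + y_n^2
The sum of squares is conserved (like energy in a harmonic oscillator).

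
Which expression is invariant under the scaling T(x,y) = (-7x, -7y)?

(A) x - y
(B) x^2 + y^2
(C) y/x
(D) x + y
C

Under the uniform scaling T(x,y) = (-7x, -7y):
Substitute the transformed coordinates into each option and compare with the original:
(A) x - y  ->  (-7x) - (-7y) = -7x + 7y   [differs from x - y: not invariant]
(B) x^2 + y^2  ->  (-7x)^2 + (-7y)^2 = 49x^2 + 49y^2   [differs from x^2 + y^2: not invariant]
(C) y/x  ->  (-7y)/(-7x) = y/x   [equals y/x: invariant]
(D) x + y  ->  (-7x) + (-7y) = -7x - 7y   [differs from x + y: not invariant]

Only option (C), y/x, is unchanged by the transformation.
The common factor -7 cancels in a ratio of coordinates, while sums, products and sums of squares pick up factors of -7 or 49.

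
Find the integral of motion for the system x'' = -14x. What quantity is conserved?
E = (x')^2 + 14x^2

Multiply the equation by x':
x' * x'' = -14x * x'
The left side is d/dt[(x')^2/2] and the right side is d/dt[-14x^2/2], so
d/dt[(x')^2/2 + 14x^2/2] = 0, i.e. (x')^2/2 + 14x^2/2 = constant.
Multiplying by 2, the integral of motion is E = (x')^2 + 14x^2.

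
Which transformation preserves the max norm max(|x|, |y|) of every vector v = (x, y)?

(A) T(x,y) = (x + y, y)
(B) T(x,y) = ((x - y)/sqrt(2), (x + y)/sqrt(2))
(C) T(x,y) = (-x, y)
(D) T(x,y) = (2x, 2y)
C

A transformation preserves a norm if ||T(v)|| = ||v|| for every v; a single vector where the norm changes rules an option out.

(A) T(x,y) = (x + y, y): v = (1, 1) has norm max(|1|, |1|) = 1, but T(v) = (2, 1) has norm 2 -- not preserved.
(B) T(x,y) = ((x - y)/sqrt(2), (x + y)/sqrt(2)): v = (1, 0) has norm max(|1|, |0|) = 1, but T(v) = (sqrt(2)/2, sqrt(2)/2) has norm sqrt(2)/2 -- not preserved.
(C) T(x,y) = (-x, y): preserves the norm -- it only permutes the coordinates and/or flips signs, which leaves max(|x|, |y|) unchanged.
(D) T(x,y) = (2x, 2y): v = (1, 0) has norm max(|1|, |0|) = 1, but T(v) = (2, 0) has norm 2 -- not preserved.

Therefore the answer is (C).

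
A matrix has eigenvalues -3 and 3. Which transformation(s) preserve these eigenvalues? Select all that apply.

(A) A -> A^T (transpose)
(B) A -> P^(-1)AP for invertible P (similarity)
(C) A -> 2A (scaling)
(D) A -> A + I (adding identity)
A and B

Eigenvalues are preserved by:
1. Similarity transformations: A -> P^(-1)AP (same characteristic polynomial)
2. Transpose: A^T has the same eigenvalues as A

Eigenvalues are NOT preserved by:
- Adding identity: eigenvalues become -3+1, 3+1
- Scaling: eigenvalues become -6, 6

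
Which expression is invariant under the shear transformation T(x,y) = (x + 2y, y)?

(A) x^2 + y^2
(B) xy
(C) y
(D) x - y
C

Under the shear T(x,y) = (x + 2y, y):
Substitute the transformed coordinates into each option and compare with the original:
(A) x^2 + y^2  ->  (x + 2y)^2 + (y)^2 = x^2 + 4xy + 5y^2   [differs from x^2 + y^2: not invariant]
(B) xy  ->  (x + 2y)(y) = xy + 2y^2   [differs from xy: not invariant]
(C) y  ->  (y) = y   [equals y: invariant]
(D) x - y  ->  (x + 2y) - (y) = x + y   [differs from x - y: not invariant]

Only option (C), y, is unchanged by the transformation.
A horizontal shear moves points parallel to the x-axis, so the y-coordinate (and any function of y alone) is unchanged.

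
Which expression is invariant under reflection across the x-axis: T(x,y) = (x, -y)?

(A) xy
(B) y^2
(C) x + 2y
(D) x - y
B

The map is reflection across the x-axis: T(x,y) = (x, -y).
Substitute the transformed coordinates into each option and compare with the original:
(A) xy  ->  (x)(-y) = -xy   [differs from xy: not invariant]
(B) y^2  ->  (-y)^2 = y^2   [equals y^2: invariant]
(C) x + 2y  ->  (x) + 2(-y) = x - 2y   [differs from x + 2y: not invariant]
(D) x - y  ->  (x) - (-y) = x + y   [differs from x - y: not invariant]

Only option (B), y^2, is unchanged by the transformation.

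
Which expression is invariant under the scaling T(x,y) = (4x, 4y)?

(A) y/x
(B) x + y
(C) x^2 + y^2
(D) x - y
A

Under the uniform scaling T(x,y) = (4x, 4y):
Substitute the transformed coordinates into each option and compare with the original:
(A) y/x  ->  (4y)/(4x) = y/x   [equals y/x: invariant]
(B) x + y  ->  (4x) + (4y) = 4x + 4y   [differs from x + y: not invariant]
(C) x^2 + y^2  ->  (4x)^2 + (4y)^2 = 16x^2 + 16y^2   [differs from x^2 + y^2: not invariant]
(D) x - y  ->  (4x) - (4y) = 4x - 4y   [differs from x - y: not invariant]

Only option (A), y/x, is unchanged by the transformation.
The common factor 4 cancels in a ratio of coordinates, while sums, products and sums of squares pick up factors of 4 or 16.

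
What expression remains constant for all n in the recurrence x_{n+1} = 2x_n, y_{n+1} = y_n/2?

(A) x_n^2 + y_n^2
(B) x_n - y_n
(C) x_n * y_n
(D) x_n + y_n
C

For the recurrence x_{n+1} = 2x_n, y_{n+1} = y_n/2:

x_{n+1} * y_{n+1} = (2x_n) * (y_n/2) = x_n * y_n
The product is conserved.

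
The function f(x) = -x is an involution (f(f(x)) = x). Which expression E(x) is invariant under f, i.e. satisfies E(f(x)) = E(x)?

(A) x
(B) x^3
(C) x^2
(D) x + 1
C

Replace x by f(x) = -x in each option and simplify. As a quick numerical cross-check, also compare E(4) with E(f(4)) = E(-4).

(A) x  ->  (-x) = -x; check: E(4) = 4 but E(-4) = -4.   [not invariant]
(B) x^3  ->  (-x)^3 = -x^3; check: E(4) = 64 but E(-4) = -64.   [not invariant]
(C) x^2  ->  (-x)^2, which simplifies back to x^2; check: E(4) = 16, E(-4) = 16.   [invariant]
(D) x + 1  ->  (-x) + 1 = 1 - x; check: E(4) = 5 but E(-4) = -3.   [not invariant]

Only (C) is unchanged. E is symmetric under swapping x with f(x) = -x, which is exactly what an involution does.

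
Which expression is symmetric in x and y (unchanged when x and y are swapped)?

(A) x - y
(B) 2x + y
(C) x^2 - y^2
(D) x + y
D

A symmetric expression is unchanged when the variables are permuted; here the transformation to test is the swap (x, y) -> (y, x).
Substitute the transformed coordinates into each option and compare with the original:
(A) x - y  ->  (y) - (x) = -x + y   [differs from x - y: not invariant]
(B) 2x + y  ->  2(y) + (x) = x + 2y   [differs from 2x + y: not invariant]
(C) x^2 - y^2  ->  (y)^2 - (x)^2 = -x^2 + y^2   [differs from x^2 - y^2: not invariant]
(D) x + y  ->  (y) + (x) = x + y   [equals x + y: invariant]

Only option (D), x + y, is unchanged by the transformation.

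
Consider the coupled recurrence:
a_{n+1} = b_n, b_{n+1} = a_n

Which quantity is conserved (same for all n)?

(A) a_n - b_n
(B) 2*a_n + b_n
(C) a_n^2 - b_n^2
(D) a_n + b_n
D

Replace a_n by a_{n+1} = b_n and b_n by b_{n+1} = a_n in each option and simplify:
(A) a_n - b_n  ->  (b_n) - (a_n) = -a_n + b_n   [not conserved]
(B) 2*a_n + b_n  ->  2*(b_n) + (a_n) = a_n + 2*b_n   [not conserved]
(C) a_n^2 - b_n^2  ->  (b_n)^2 - (a_n)^2 = -a_n^2 + b_n^2   [not conserved]
(D) a_n + b_n  ->  (b_n) + (a_n) = a_n + b_n   [conserved]

Only (D) a_n + b_n returns to itself after one step, so it is the conserved quantity.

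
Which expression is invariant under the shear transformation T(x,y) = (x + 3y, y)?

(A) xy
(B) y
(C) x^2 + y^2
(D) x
B

Under the shear T(x,y) = (x + 3y, y):
Substitute the transformed coordinates into each option and compare with the original:
(A) xy  ->  (x + 3y)(y) = xy + 3y^2   [differs from xy: not invariant]
(B) y  ->  (y) = y   [equals y: invariant]
(C) x^2 + y^2  ->  (x + 3y)^2 + (y)^2 = x^2 + 6xy + 10y^2   [differs from x^2 + y^2: not invariant]
(D) x  ->  (x + 3y) = x + 3y   [differs from x: not invariant]

Only option (B), y, is unchanged by the transformation.
A horizontal shear moves points parallel to the x-axis, so the y-coordinate (and any function of y alone) is unchanged.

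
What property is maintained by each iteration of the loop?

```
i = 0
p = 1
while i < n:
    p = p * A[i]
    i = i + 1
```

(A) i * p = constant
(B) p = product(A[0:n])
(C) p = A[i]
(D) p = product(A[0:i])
D

A loop invariant must hold before the first iteration and be re-established by every execution of the body.

(D) p = product(A[0:i]): Initially i = 0 and p = 1 = product of the empty slice A[0:0]. If p = product(A[0:i]) holds at the top of an iteration, the body sets p to product(A[0:i]) * A[i] = product(A[0:i+1]) and then i to i+1, so the property is restored. At exit i = n, giving p = product(A[0:n]).

The other options fail:
(A) i * p = constant: initially i * p = 0, but after one iteration it is 1 * A[0], which is nonzero in general.
(B) p = product(A[0:n]): false before the loop (p = 1, not the full product) -- it only becomes true at exit.
(C) p = A[i]: after the first iteration p = A[0] but i = 1; in general p is a product of several elements, not a single one.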